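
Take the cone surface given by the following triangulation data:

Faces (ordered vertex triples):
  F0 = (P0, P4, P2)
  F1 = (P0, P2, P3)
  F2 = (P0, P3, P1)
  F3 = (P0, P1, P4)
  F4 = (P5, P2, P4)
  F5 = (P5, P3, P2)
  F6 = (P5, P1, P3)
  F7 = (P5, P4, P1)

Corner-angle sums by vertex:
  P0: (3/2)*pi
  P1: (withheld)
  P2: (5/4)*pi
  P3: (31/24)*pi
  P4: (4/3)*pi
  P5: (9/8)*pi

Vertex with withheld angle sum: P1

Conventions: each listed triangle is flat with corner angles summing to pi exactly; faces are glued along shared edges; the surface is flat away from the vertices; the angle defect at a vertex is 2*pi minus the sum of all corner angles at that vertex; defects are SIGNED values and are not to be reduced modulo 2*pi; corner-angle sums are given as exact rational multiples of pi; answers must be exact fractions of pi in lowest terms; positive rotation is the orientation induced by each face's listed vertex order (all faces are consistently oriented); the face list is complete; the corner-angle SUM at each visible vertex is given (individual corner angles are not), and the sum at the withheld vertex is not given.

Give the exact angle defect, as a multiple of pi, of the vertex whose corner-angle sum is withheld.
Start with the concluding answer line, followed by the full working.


Answer: defect(P1) = pi/2

V = 6, E = 12, F = 8; chi = V - E + F = 2
Gauss-Bonnet: total defect = 2*pi*chi = 4*pi; visible defects sum to (7/2)*pi


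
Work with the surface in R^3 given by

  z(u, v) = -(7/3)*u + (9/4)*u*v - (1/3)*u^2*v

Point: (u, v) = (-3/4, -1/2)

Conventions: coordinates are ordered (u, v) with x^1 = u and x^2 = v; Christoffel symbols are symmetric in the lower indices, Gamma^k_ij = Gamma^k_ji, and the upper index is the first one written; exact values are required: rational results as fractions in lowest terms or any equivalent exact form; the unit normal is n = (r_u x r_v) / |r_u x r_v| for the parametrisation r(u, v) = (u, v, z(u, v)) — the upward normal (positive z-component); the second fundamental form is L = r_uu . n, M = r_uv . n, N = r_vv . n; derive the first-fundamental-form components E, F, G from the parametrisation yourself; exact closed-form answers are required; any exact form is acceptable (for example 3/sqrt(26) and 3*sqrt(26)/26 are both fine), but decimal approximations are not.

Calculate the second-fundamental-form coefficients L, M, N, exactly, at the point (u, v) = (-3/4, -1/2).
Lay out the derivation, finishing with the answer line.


z_u = -89/24, z_v = -15/8, z_uu = 1/3, z_uv = 11/4, z_vv = 0
E = 8497/576, F = 445/64, G = 289/64; answer radicand W^2 = 5261/288
unnormalised second-form numerators: l = 1/3, m = 11/4, n = 0; L = l/sqrt(5261/288), and similarly M = m/sqrt(W^2), N = n/sqrt(W^2)

Answer: L = 4*sqrt(10522)/5261, M = 33*sqrt(10522)/5261, N = 0


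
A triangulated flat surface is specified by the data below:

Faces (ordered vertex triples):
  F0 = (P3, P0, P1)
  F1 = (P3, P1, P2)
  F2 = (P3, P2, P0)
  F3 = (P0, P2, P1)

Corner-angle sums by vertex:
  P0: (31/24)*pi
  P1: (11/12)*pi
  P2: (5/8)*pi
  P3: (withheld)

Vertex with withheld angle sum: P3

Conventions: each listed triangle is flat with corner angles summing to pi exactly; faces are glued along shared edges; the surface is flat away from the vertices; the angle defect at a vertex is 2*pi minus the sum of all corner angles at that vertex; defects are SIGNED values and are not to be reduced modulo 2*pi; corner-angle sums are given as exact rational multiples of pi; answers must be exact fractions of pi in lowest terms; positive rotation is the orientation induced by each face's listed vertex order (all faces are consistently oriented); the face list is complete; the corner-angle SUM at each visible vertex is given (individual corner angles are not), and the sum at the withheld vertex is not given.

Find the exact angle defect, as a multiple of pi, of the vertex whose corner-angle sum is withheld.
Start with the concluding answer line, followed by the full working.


Answer: defect(P3) = (5/6)*pi

V = 4, E = 6, F = 4; chi = V - E + F = 2
Gauss-Bonnet: total defect = 2*pi*chi = 4*pi; visible defects sum to (19/6)*pi


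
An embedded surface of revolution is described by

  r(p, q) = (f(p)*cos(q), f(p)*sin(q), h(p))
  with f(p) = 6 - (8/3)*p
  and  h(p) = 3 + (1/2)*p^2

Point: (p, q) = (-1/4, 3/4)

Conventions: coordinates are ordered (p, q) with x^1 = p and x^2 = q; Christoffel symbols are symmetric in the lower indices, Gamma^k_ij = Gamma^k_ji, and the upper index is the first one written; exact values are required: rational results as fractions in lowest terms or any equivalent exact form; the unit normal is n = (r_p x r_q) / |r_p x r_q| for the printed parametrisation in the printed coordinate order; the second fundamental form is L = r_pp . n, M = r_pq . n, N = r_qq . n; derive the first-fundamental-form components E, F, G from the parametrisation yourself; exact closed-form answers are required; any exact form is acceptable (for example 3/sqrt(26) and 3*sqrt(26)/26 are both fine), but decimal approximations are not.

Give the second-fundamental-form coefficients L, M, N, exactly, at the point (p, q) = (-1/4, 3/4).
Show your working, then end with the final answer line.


f = 20/3, f' = -8/3, f'' = 0, h' = -1/4, h'' = 1
E = 1033/144, F = 0, G = 400/9; answer radicand W^2 = 1033/144
unnormalised second-form numerators: l = -8/3, m = 0, n = -5/3; L = l/sqrt(1033/144), and similarly M = m/sqrt(W^2), N = n/sqrt(W^2)

Answer: L = -32*sqrt(1033)/1033, M = 0, N = -20*sqrt(1033)/1033


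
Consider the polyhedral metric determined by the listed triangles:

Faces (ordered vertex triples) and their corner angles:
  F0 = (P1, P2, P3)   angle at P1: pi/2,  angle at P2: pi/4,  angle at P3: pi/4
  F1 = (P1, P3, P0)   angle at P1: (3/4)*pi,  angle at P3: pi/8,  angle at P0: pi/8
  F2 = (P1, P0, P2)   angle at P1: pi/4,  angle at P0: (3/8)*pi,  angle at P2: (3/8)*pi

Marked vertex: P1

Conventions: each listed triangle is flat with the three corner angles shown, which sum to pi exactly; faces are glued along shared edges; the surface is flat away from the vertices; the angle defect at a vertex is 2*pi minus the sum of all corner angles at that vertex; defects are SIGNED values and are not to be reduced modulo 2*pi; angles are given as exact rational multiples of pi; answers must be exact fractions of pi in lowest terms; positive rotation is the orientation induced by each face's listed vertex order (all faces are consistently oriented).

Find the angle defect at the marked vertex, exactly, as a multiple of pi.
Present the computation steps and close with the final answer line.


Sum of corner angles at P1: (3/2)*pi
defect = 2*pi - (3/2)*pi

Answer: defect(P1) = pi/2


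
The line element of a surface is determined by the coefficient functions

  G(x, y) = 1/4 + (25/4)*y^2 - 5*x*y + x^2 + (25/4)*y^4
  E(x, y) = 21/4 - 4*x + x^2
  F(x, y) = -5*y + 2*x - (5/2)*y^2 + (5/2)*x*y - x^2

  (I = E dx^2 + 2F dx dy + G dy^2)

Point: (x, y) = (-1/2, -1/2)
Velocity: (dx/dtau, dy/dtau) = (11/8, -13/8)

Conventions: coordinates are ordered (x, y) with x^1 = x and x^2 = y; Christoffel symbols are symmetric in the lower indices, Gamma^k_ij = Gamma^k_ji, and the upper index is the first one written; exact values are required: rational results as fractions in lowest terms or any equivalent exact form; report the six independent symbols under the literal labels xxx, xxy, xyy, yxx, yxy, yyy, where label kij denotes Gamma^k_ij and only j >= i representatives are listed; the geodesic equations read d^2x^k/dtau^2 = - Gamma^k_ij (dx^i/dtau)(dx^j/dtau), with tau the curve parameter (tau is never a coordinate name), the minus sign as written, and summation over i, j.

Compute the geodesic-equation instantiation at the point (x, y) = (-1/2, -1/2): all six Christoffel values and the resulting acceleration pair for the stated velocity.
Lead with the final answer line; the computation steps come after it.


Answer: Gamma_xxx = -133/191, Gamma_xxy = -24/191, Gamma_xyy = -143/955, Gamma_yxx = 416/191, Gamma_yxy = 144/191, Gamma_yyy = -516/191; accelerations (d^2x/dtau^2, d^2y/dtau^2) = (8789/7640, 19513/3056)

E = 15/2, F = 5/4, G = 77/64 at the point
E_x = -5, E_y = 0, F_x = 7/4, F_y = -15/4, G_x = 3/2, G_y = -55/8
EG - F^2 = 955/128;  g^inv = (128/955) * [[77/64, -5/4], [-5/4, 15/2]]
first-kind symbols [ij,l] = (1/2)(d_i g_jl + d_j g_il - d_l g_ij): [xx,x] = E_x/2 = -5/2, [xx,y] = F_x - E_y/2 = 7/4, [xy,x] = E_y/2 = 0, [xy,y] = G_x/2 = 3/4, [yy,x] = F_y - G_x/2 = -9/2, [yy,y] = G_y/2 = -55/16
Gamma^x_ij = (G*[ij,x] - F*[ij,y])/(EG - F^2), Gamma^y_ij = (E*[ij,y] - F*[ij,x])/(EG - F^2)
Gamma_xxx = -133/191, Gamma_xxy = -24/191, Gamma_xyy = -143/955, Gamma_yxx = 416/191, Gamma_yxy = 144/191, Gamma_yyy = -516/191
d^2x/dtau^2 = -(Gamma_xxx*(11/8)^2 + 2*Gamma_xxy*(11/8)*(-13/8) + Gamma_xyy*(-13/8)^2) = 8789/7640
d^2y/dtau^2 = -(Gamma_yxx*(11/8)^2 + 2*Gamma_yxy*(11/8)*(-13/8) + Gamma_yyy*(-13/8)^2) = 19513/3056


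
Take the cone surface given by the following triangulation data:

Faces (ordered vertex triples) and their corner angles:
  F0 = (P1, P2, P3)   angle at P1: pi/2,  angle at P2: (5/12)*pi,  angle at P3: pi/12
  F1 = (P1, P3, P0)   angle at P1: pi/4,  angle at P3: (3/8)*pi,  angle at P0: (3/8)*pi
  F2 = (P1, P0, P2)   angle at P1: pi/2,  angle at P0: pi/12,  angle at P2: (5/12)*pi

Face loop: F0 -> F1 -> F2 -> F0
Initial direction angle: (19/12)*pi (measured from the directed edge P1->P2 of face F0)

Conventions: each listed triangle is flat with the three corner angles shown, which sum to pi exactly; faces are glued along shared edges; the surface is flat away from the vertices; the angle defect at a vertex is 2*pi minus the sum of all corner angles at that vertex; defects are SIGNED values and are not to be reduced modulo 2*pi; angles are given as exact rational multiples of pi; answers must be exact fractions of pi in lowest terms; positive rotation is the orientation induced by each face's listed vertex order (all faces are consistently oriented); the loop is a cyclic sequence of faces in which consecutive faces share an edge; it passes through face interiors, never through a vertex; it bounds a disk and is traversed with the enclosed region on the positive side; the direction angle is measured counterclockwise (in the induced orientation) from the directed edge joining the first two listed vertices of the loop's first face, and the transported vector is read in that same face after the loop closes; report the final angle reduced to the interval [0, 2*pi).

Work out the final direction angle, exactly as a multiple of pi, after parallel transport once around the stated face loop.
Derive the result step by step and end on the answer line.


enclosed vertex P1: corner angles sum to (5/4)*pi, defect = 2*pi - (5/4)*pi = (3/4)*pi
adding the enclosed defects to the starting angle (mod 2*pi, induced orientation) gives the holonomy
final angle = (19/12)*pi + (3/4)*pi = pi/3 (mod 2*pi)

Answer: final direction angle = pi/3


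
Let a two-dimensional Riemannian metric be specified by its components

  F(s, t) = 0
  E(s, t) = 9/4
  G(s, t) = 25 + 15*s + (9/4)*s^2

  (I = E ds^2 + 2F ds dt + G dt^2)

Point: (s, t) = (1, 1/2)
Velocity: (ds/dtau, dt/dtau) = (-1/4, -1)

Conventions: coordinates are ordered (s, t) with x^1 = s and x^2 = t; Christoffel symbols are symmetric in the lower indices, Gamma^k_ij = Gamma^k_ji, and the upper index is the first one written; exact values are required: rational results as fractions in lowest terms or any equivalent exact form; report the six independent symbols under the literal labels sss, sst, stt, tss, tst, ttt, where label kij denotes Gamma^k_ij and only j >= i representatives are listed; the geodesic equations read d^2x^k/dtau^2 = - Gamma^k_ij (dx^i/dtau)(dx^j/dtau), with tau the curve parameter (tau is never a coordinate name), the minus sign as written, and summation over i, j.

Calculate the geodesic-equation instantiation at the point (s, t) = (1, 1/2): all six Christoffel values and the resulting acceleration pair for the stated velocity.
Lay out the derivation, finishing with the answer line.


E = 9/4, F = 0, G = 169/4 at the point
E_s = 0, E_t = 0, F_s = 0, F_t = 0, G_s = 39/2, G_t = 0
EG - F^2 = 1521/16;  g^inv = (16/1521) * [[169/4, 0], [0, 9/4]]
first-kind symbols [ij,l] = (1/2)(d_i g_jl + d_j g_il - d_l g_ij): [ss,s] = E_s/2 = 0, [ss,t] = F_s - E_t/2 = 0, [st,s] = E_t/2 = 0, [st,t] = G_s/2 = 39/4, [tt,s] = F_t - G_s/2 = -39/4, [tt,t] = G_t/2 = 0
Gamma^s_ij = (G*[ij,s] - F*[ij,t])/(EG - F^2), Gamma^t_ij = (E*[ij,t] - F*[ij,s])/(EG - F^2)
Gamma_sss = 0, Gamma_sst = 0, Gamma_stt = -13/3, Gamma_tss = 0, Gamma_tst = 3/13, Gamma_ttt = 0
d^2s/dtau^2 = -(Gamma_sss*(-1/4)^2 + 2*Gamma_sst*(-1/4)*(-1) + Gamma_stt*(-1)^2) = 13/3
d^2t/dtau^2 = -(Gamma_tss*(-1/4)^2 + 2*Gamma_tst*(-1/4)*(-1) + Gamma_ttt*(-1)^2) = -3/26

Answer: Gamma_sss = 0, Gamma_sst = 0, Gamma_stt = -13/3, Gamma_tss = 0, Gamma_tst = 3/13, Gamma_ttt = 0; accelerations (d^2s/dtau^2, d^2t/dtau^2) = (13/3, -3/26)


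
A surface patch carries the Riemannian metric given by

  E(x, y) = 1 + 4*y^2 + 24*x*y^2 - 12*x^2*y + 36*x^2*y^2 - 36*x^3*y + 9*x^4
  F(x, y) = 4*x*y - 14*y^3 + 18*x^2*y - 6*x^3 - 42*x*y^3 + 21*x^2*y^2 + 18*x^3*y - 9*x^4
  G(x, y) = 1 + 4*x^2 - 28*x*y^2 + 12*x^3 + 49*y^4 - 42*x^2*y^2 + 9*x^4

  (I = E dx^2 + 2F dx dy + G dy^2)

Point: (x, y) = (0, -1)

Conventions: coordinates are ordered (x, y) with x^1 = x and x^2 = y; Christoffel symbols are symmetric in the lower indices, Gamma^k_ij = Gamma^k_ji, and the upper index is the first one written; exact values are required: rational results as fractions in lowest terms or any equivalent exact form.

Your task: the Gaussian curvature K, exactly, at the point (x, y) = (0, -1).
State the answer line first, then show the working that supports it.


Answer: K = -22/729

E = 5, F = 14, G = 50, EG - F^2 = 54 at the point
E_x = 24, E_y = -8, F_x = 38, F_y = -42, G_x = -28, G_y = -196
E_yy = 8, F_xy = -122, G_xx = -76
K follows from Brioschi's formula, (det M1 - det M2)/(EG - F^2)^2.
M1 = [[-E_yy/2 + F_xy - G_xx/2, E_x/2, F_x - E_y/2], [F_y - G_x/2, E, F], [G_y/2, F, G]] = [[-88, 12, 42], [-28, 5, 14], [-98, 14, 50]]; det M1 = -300
M2 = [[0, E_y/2, G_x/2], [E_y/2, E, F], [G_x/2, F, G]] = [[0, -4, -14], [-4, 5, 14], [-14, 14, 50]]; det M2 = -212
det M1 - det M2 = -88; K = -88 / (54)^2 = -22/729


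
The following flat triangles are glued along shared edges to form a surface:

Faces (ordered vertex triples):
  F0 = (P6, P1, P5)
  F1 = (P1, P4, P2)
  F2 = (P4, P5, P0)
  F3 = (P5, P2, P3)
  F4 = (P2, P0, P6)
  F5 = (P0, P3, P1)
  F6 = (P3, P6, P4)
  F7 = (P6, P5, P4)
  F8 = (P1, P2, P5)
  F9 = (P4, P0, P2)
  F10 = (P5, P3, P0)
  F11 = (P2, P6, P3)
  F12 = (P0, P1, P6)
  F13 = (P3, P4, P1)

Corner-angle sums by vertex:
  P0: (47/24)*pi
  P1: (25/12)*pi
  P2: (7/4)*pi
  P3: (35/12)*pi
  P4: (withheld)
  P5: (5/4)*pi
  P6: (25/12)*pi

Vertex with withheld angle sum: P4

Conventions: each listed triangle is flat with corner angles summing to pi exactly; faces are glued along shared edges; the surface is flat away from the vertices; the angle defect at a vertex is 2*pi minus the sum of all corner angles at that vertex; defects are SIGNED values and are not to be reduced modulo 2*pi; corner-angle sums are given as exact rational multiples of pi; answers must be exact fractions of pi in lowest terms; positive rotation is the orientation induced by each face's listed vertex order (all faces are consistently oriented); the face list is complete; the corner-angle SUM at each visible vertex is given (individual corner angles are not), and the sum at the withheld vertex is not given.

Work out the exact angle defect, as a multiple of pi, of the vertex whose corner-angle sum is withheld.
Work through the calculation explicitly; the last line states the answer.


V = 7, E = 21, F = 14; chi = V - E + F = 0
Gauss-Bonnet: total defect = 2*pi*chi = 0; visible defects sum to -pi/24

Answer: defect(P4) = pi/24


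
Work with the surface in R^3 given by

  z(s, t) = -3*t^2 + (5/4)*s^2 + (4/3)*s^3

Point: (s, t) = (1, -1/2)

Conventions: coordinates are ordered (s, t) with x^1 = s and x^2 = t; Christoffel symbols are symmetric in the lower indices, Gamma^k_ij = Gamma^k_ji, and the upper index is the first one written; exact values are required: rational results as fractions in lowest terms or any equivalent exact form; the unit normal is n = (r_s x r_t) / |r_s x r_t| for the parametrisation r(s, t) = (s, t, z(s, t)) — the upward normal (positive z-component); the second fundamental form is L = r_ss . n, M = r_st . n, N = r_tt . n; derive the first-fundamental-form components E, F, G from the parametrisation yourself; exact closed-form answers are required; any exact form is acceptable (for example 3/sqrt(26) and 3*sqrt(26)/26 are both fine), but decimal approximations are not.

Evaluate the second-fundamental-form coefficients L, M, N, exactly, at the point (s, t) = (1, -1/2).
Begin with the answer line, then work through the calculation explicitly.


Answer: L = 21*sqrt(209)/209, M = 0, N = -12*sqrt(209)/209

z_s = 13/2, z_t = 3, z_ss = 21/2, z_st = 0, z_tt = -6
E = 173/4, F = 39/2, G = 10; answer radicand W^2 = 209/4
unnormalised second-form numerators: l = 21/2, m = 0, n = -6; L = l/sqrt(209/4), and similarly M = m/sqrt(W^2), N = n/sqrt(W^2)


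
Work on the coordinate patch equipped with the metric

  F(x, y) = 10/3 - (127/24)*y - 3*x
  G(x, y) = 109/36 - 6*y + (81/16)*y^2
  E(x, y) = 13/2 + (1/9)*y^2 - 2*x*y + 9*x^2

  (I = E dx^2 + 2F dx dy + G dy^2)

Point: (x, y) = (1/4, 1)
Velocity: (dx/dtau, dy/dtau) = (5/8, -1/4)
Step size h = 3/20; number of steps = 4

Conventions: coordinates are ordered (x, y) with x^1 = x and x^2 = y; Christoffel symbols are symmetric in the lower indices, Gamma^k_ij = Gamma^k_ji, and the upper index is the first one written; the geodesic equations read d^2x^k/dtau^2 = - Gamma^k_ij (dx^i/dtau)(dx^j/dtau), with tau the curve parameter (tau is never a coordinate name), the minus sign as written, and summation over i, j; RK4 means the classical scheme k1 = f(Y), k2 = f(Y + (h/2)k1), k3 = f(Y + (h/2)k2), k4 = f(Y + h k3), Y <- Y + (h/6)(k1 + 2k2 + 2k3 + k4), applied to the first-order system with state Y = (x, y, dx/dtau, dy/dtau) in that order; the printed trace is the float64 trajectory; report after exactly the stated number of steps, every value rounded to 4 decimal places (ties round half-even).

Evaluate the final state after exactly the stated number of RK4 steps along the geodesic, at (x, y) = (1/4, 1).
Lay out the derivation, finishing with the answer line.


f(Y) = (dx/dtau, dy/dtau, -Gamma^x_ij Y'^i Y'^j, -Gamma^y_ij Y'^i Y'^j) with the Gammas evaluated at the stage position; h = 0.150000; intermediate values shown to 6 dp
step 0: x = 0.2500, y = 1.0000, dx/dtau = 0.6250, dy/dtau = -0.2500
step 1:
  k1: at (x, y) = (0.250000, 1.000000), (dx/dtau, dy/dtau) = (0.625000, -0.250000); Gamma_xxx = -0.776460, Gamma_xxy = -0.043890, Gamma_xyy = -0.827728, Gamma_yxx = -2.374815, Gamma_yxy = -0.056867, Gamma_yyy = -0.085761; k1 = (0.625000, -0.250000, 0.341322, 0.915251)
  k2: at (x, y) = (0.296875, 0.981250), (dx/dtau, dy/dtau) = (0.650599, -0.181356); Gamma_xxx = -0.700726, Gamma_xxy = -0.061295, Gamma_xyy = -0.850425, Gamma_yxx = -2.352178, Gamma_yxy = -0.083657, Gamma_yyy = -0.184080; k2 = (0.650599, -0.181356, 0.310109, 0.981941)
  k3: at (x, y) = (0.298795, 0.986398), (dx/dtau, dy/dtau) = (0.648258, -0.176354); Gamma_xxx = -0.709502, Gamma_xxy = -0.062707, Gamma_xyy = -0.850356, Gamma_yxx = -2.351309, Gamma_yxy = -0.085744, Gamma_yyy = -0.183125; k3 = (0.648258, -0.176354, 0.310269, 0.974201)
  k4: at (x, y) = (0.347239, 0.973547), (dx/dtau, dy/dtau) = (0.671540, -0.103870); Gamma_xxx = -0.631577, Gamma_xxy = -0.082640, Gamma_xyy = -0.868509, Gamma_yxx = -2.301247, Gamma_yxy = -0.119090, Gamma_yyy = -0.279848; k4 = (0.671540, -0.103870, 0.282662, 1.024191)
  Y <- Y + (h/6)(k1 + 2k2 + 2k3 + k4): x = 0.3474, y = 0.9733, dx/dtau = 0.6716, dy/dtau = -0.1037
step 2:
  k1: at (x, y) = (0.347356, 0.973268), (dx/dtau, dy/dtau) = (0.671618, -0.103707); Gamma_xxx = -0.630888, Gamma_xxy = -0.082645, Gamma_xyy = -0.868576, Gamma_yxx = -2.301069, Gamma_yxy = -0.119114, Gamma_yyy = -0.280316; k1 = (0.671618, -0.103707, 0.282404, 1.024368)
  k2: at (x, y) = (0.397728, 0.965490), (dx/dtau, dy/dtau) = (0.692799, -0.026879); Gamma_xxx = -0.546871, Gamma_xxy = -0.105687, Gamma_xyy = -0.881771, Gamma_yxx = -2.217636, Gamma_yxy = -0.160585, Gamma_yyy = -0.373652; k2 = (0.692799, -0.026879, 0.259183, 1.058689)
  k3: at (x, y) = (0.399316, 0.971252), (dx/dtau, dy/dtau) = (0.691057, -0.024305); Gamma_xxx = -0.554618, Gamma_xxy = -0.108060, Gamma_xyy = -0.881495, Gamma_yxx = -2.214087, Gamma_yxy = -0.164296, Gamma_yyy = -0.370057; k3 = (0.691057, -0.024305, 0.261754, 1.052059)
  k4: at (x, y) = (0.451015, 0.969622), (dx/dtau, dy/dtau) = (0.710882, 0.054102); Gamma_xxx = -0.460231, Gamma_xxy = -0.136177, Gamma_xyy = -0.888000, Gamma_yxx = -2.085019, Gamma_yxy = -0.217828, Gamma_yyy = -0.451374; k4 = (0.710882, 0.054102, 0.245653, 1.071746)
  Y <- Y + (h/6)(k1 + 2k2 + 2k3 + k4): x = 0.4511, y = 0.9695, dx/dtau = 0.7109, dy/dtau = 0.0542
step 3:
  k1: at (x, y) = (0.451112, 0.969468), (dx/dtau, dy/dtau) = (0.710867, 0.054233); Gamma_xxx = -0.459815, Gamma_xxy = -0.136175, Gamma_xyy = -0.888025, Gamma_yxx = -2.084794, Gamma_yxy = -0.217853, Gamma_yyy = -0.451709; k1 = (0.710867, 0.054233, 0.245471, 1.071639)
  k2: at (x, y) = (0.504427, 0.973536), (dx/dtau, dy/dtau) = (0.729277, 0.134606); Gamma_xxx = -0.346683, Gamma_xxy = -0.170757, Gamma_xyy = -0.885263, Gamma_yxx = -1.893900, Gamma_yxy = -0.286644, Gamma_yyy = -0.514342; k2 = (0.729277, 0.134606, 0.233947, 1.072857)
  k3: at (x, y) = (0.505807, 0.979564), (dx/dtau, dy/dtau) = (0.728413, 0.134698); Gamma_xxx = -0.349075, Gamma_xxy = -0.174823, Gamma_xyy = -0.883571, Gamma_yxx = -1.881677, Gamma_yxy = -0.293181, Gamma_yyy = -0.506194; k3 = (0.728413, 0.134698, 0.235550, 1.065105)
  k4: at (x, y) = (0.560374, 0.989673), (dx/dtau, dy/dtau) = (0.746199, 0.213999); Gamma_xxx = -0.199165, Gamma_xxy = -0.219534, Gamma_xyy = -0.864354, Gamma_yxx = -1.593365, Gamma_yxy = -0.384229, Gamma_yyy = -0.531350; k4 = (0.746199, 0.213999, 0.220595, 1.034253)
  Y <- Y + (h/6)(k1 + 2k2 + 2k3 + k4): x = 0.5604, y = 0.9896, dx/dtau = 0.7460, dy/dtau = 0.2138
step 4:
  k1: at (x, y) = (0.560423, 0.989639), (dx/dtau, dy/dtau) = (0.745993, 0.213779); Gamma_xxx = -0.199001, Gamma_xxy = -0.219546, Gamma_xyy = -0.864349, Gamma_yxx = -1.593154, Gamma_yxy = -0.384274, Gamma_yyy = -0.531448; k1 = (0.745993, 0.213779, 0.220273, 1.033454)
  k2: at (x, y) = (0.616372, 1.005673), (dx/dtau, dy/dtau) = (0.762514, 0.291288); Gamma_xxx = 0.006346, Gamma_xxy = -0.276461, Gamma_xyy = -0.819178, Gamma_yxx = -1.168971, Gamma_yxy = -0.501887, Gamma_yyy = -0.497838; k2 = (0.762514, 0.291288, 0.188626, 0.944861)
  k3: at (x, y) = (0.617611, 1.011486), (dx/dtau, dy/dtau) = (0.760140, 0.284643); Gamma_xxx = 0.016588, Gamma_xxy = -0.282852, Gamma_xyy = -0.812757, Gamma_yxx = -1.136659, Gamma_yxy = -0.512171, Gamma_yyy = -0.479957; k3 = (0.760140, 0.284643, 0.178667, 0.917299)
  k4: at (x, y) = (0.674444, 1.032336), (dx/dtau, dy/dtau) = (0.772793, 0.351374); Gamma_xxx = 0.310352, Gamma_xxy = -0.353655, Gamma_xyy = -0.722818, Gamma_yxx = -0.516582, Gamma_yxy = -0.658895, Gamma_yyy = -0.347921; k4 = (0.772793, 0.351374, 0.095959, 0.709295)
  Y <- Y + (h/6)(k1 + 2k2 + 2k3 + k4): x = 0.6745, y = 1.0326, dx/dtau = 0.7723, dy/dtau = 0.3505

Answer: x = 0.6745, y = 1.0326, dx/dtau = 0.7723, dy/dtau = 0.3505


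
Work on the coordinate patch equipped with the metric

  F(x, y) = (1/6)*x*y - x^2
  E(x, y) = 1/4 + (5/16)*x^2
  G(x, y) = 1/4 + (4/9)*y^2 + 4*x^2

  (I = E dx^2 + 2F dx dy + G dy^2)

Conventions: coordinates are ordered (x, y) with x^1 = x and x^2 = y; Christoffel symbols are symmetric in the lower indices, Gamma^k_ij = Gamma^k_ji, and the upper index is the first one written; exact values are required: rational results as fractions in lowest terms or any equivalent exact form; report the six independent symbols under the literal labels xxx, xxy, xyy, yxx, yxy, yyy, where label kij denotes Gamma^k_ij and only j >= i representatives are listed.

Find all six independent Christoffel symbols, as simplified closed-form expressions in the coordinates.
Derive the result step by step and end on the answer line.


E = 1/4 + (5/16)*x^2; F = (1/6)*x*y - x^2; G = 1/4 + (4/9)*y^2 + 4*x^2
Gamma^k_ij = (1/2) g^{kl} (d_i g_jl + d_j g_il - d_l g_ij), with g^inv = (1/(EG-F^2)) [[G, -F], [-F, E]]
first partials: E_x = (5/8)*x, E_y = 0, F_x = (1/6)*y - 2*x, F_y = (1/6)*x, G_x = 8*x, G_y = (8/9)*y
D = EG - F^2 = 1/16 + (1/9)*y^2 + (69/64)*x^2 + (1/9)*x^2*y^2 + (1/3)*x^3*y + (1/4)*x^4
expanded: Gamma^x_xx = (G E_x - 2F F_x + F E_y)/(2D), Gamma^x_xy = (G E_y - F G_x)/(2D), Gamma^x_yy = (2G F_y - G G_x - F G_y)/(2D), Gamma^y_xx = (2E F_x - E E_y - F E_x)/(2D), Gamma^y_xy = (E G_x - F E_y)/(2D), Gamma^y_yy = (E G_y - 2F F_y + F G_x)/(2D); substitute and cancel common factors

Answer: Gamma_xxx = (-432*x^3 + 288*x^2*y + 64*x*y^2 + 45*x)/(144*x^4 + 192*x^3*y + 64*x^2*y^2 + 621*x^2 + 64*y^2 + 36), Gamma_xxy = (2304*x^3 - 384*x^2*y)/(144*x^4 + 192*x^3*y + 64*x^2*y^2 + 621*x^2 + 64*y^2 + 36), Gamma_xyy = (-8832*x^3 + 256*x^2*y - 1024*x*y^2 - 552*x)/(144*x^4 + 192*x^3*y + 64*x^2*y^2 + 621*x^2 + 64*y^2 + 36), Gamma_yxx = (-180*x^3 - 288*x + 24*y)/(144*x^4 + 192*x^3*y + 64*x^2*y^2 + 621*x^2 + 64*y^2 + 36), Gamma_yxy = (720*x^3 + 576*x)/(144*x^4 + 192*x^3*y + 64*x^2*y^2 + 621*x^2 + 64*y^2 + 36), Gamma_yyy = (-2208*x^3 + 448*x^2*y + 64*y)/(144*x^4 + 192*x^3*y + 64*x^2*y^2 + 621*x^2 + 64*y^2 + 36)


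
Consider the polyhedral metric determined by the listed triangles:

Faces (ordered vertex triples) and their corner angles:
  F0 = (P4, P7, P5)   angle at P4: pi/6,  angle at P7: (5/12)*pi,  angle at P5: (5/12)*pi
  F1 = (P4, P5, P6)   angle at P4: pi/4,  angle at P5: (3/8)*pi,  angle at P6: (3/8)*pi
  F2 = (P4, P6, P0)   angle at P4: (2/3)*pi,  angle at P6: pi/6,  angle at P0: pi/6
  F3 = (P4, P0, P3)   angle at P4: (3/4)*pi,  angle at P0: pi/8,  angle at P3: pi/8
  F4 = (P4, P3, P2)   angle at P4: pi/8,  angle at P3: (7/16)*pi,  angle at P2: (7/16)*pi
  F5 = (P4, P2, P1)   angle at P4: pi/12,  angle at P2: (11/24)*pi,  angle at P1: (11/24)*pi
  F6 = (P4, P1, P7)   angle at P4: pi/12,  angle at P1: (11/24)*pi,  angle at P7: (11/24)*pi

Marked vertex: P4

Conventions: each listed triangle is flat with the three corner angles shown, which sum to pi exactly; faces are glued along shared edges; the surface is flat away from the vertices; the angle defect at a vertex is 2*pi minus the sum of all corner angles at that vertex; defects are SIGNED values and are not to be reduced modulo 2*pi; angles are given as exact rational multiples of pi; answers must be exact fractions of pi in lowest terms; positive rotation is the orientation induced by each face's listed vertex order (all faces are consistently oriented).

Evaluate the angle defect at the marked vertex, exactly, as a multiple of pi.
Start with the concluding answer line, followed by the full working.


Answer: defect(P4) = -pi/8

Sum of corner angles at P4: (17/8)*pi
defect = 2*pi - (17/8)*pi


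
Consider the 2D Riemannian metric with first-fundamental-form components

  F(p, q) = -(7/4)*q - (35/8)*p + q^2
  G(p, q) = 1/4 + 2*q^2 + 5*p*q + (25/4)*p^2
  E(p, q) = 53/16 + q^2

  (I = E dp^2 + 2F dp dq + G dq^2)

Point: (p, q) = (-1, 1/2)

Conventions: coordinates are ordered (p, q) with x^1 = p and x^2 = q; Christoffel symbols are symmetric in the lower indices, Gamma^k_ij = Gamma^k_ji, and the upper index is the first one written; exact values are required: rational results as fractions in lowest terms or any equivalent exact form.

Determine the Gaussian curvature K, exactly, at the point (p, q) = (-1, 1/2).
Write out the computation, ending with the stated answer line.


E = 57/16, F = 15/4, G = 9/2, EG - F^2 = 63/32 at the point
E_p = 0, E_q = 1, F_p = -35/8, F_q = -3/4, G_p = -10, G_q = -3
E_qq = 2, F_pq = 0, G_pp = 25/2
Apply the Brioschi formula K = (det M1 - det M2)/(EG - F^2)^2 over the derivative matrices of E, F, G.
M1 = [[-E_qq/2 + F_pq - G_pp/2, E_p/2, F_p - E_q/2], [F_q - G_p/2, E, F], [G_q/2, F, G]] = [[-29/4, 0, -39/8], [17/4, 57/16, 15/4], [-3/2, 15/4, 9/2]]; det M1 = -30213/256
M2 = [[0, E_q/2, G_p/2], [E_q/2, E, F], [G_p/2, F, G]] = [[0, 1/2, -5], [1/2, 57/16, 15/4], [-5, 15/4, 9/2]]; det M2 = -1743/16
det M1 - det M2 = -2325/256; K = -2325/256 / (63/32)^2 = -3100/1323

Answer: K = -3100/1323


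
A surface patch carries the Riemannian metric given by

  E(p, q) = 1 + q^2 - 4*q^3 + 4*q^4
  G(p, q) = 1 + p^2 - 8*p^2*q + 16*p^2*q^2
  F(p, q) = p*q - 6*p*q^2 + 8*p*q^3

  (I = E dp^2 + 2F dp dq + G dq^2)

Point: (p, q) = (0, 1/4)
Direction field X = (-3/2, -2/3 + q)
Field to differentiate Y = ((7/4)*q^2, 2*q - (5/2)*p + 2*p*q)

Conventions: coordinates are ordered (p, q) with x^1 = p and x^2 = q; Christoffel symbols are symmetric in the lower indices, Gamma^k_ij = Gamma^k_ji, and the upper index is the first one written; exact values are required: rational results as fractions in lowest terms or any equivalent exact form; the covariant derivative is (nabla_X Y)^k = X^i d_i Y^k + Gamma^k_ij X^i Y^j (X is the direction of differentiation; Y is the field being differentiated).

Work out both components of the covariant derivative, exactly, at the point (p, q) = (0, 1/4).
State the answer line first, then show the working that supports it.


Answer: (nabla_X Y)^p = -35/96, (nabla_X Y)^q = 13/6

E = 65/64, F = 0, G = 1 at the point
E_p = 0, E_q = 0, F_p = 0, F_q = 0, G_p = 0, G_q = 0
EG - F^2 = 65/64;  g^inv = (64/65) * [[1, 0], [0, 65/64]]
first-kind symbols [ij,l] = (1/2)(d_i g_jl + d_j g_il - d_l g_ij): [pp,p] = E_p/2 = 0, [pp,q] = F_p - E_q/2 = 0, [pq,p] = E_q/2 = 0, [pq,q] = G_p/2 = 0, [qq,p] = F_q - G_p/2 = 0, [qq,q] = G_q/2 = 0
Gamma^p_ij = (G*[ij,p] - F*[ij,q])/(EG - F^2), Gamma^q_ij = (E*[ij,q] - F*[ij,p])/(EG - F^2)
Gamma_ppp = 0, Gamma_ppq = 0, Gamma_pqq = 0, Gamma_qpp = 0, Gamma_qpq = 0, Gamma_qqq = 0
X = (-3/2, -5/12), Y = (7/64, 1/2) at the point


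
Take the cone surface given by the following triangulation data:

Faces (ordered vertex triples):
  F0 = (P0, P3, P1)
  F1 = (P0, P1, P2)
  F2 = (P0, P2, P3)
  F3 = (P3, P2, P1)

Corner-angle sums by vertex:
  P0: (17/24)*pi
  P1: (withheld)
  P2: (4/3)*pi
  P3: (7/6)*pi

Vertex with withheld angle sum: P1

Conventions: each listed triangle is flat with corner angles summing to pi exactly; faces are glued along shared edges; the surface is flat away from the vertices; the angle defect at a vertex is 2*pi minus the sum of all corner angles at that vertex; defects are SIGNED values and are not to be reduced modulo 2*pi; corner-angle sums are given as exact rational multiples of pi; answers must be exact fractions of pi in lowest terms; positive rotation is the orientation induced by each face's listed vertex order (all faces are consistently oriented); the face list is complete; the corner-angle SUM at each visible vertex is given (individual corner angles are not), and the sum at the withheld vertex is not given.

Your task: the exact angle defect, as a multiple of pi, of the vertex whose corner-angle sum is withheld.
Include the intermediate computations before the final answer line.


V = 4, E = 6, F = 4; chi = V - E + F = 2
Gauss-Bonnet: total defect = 2*pi*chi = 4*pi; visible defects sum to (67/24)*pi

Answer: defect(P1) = (29/24)*pi


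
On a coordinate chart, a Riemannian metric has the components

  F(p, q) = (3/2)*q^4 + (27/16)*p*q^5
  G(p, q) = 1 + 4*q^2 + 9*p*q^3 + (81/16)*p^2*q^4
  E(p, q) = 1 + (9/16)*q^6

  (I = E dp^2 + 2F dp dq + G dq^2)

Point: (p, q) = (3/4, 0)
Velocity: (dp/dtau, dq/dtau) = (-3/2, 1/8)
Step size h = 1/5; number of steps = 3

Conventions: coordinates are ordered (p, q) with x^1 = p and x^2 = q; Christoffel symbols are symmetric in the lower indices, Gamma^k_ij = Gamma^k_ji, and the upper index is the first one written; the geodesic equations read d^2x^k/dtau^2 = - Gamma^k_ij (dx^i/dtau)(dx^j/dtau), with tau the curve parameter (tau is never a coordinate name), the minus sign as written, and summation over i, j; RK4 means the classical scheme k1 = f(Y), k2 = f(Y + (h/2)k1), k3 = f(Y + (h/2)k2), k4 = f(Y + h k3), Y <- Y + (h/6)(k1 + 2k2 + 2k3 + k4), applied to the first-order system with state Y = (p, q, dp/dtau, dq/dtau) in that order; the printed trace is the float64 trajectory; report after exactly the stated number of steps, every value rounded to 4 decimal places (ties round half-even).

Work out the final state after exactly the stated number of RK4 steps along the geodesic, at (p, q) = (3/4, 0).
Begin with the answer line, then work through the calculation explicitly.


Answer: p = -0.1500, q = 0.0747, dp/dtau = -1.5000, dq/dtau = 0.1237

f(Y) = (dp/dtau, dq/dtau, -Gamma^p_ij Y'^i Y'^j, -Gamma^q_ij Y'^i Y'^j) with the Gammas evaluated at the stage position; h = 0.200000; intermediate values shown to 6 dp
step 0: p = 0.7500, q = 0.0000, dp/dtau = -1.5000, dq/dtau = 0.1250
step 1:
  k1: at (p, q) = (0.750000, 0.000000), (dp/dtau, dq/dtau) = (-1.500000, 0.125000); Gamma_ppp = 0.000000, Gamma_ppq = 0.000000, Gamma_pqq = 0.000000, Gamma_qpp = 0.000000, Gamma_qpq = 0.000000, Gamma_qqq = 0.000000; k1 = (-1.500000, 0.125000, 0.000000, 0.000000)
  k2: at (p, q) = (0.600000, 0.012500), (dp/dtau, dq/dtau) = (-1.500000, 0.125000); Gamma_ppp = 0.000000, Gamma_ppq = 0.000000, Gamma_pqq = 0.000003, Gamma_qpp = 0.000000, Gamma_qpq = 0.000009, Gamma_qqq = 0.051240; k2 = (-1.500000, 0.125000, 0.000000, -0.000797)
  k3: at (p, q) = (0.600000, 0.012500), (dp/dtau, dq/dtau) = (-1.500000, 0.124920); Gamma_ppp = 0.000000, Gamma_ppq = 0.000000, Gamma_pqq = 0.000003, Gamma_qpp = 0.000000, Gamma_qpq = 0.000009, Gamma_qqq = 0.051240; k3 = (-1.500000, 0.124920, 0.000000, -0.000796)
  k4: at (p, q) = (0.450000, 0.024984), (dp/dtau, dq/dtau) = (-1.500000, 0.124841); Gamma_ppp = 0.000000, Gamma_ppq = 0.000000, Gamma_pqq = 0.000024, Gamma_qpp = 0.000000, Gamma_qpq = 0.000071, Gamma_qqq = 0.103495; k4 = (-1.500000, 0.124841, 0.000000, -0.001586)
  Y <- Y + (h/6)(k1 + 2k2 + 2k3 + k4): p = 0.4500, q = 0.0250, dp/dtau = -1.5000, dq/dtau = 0.1248
step 2:
  k1: at (p, q) = (0.450000, 0.024989), (dp/dtau, dq/dtau) = (-1.500000, 0.124841); Gamma_ppp = 0.000000, Gamma_ppq = 0.000000, Gamma_pqq = 0.000024, Gamma_qpp = 0.000000, Gamma_qpq = 0.000071, Gamma_qqq = 0.103518; k1 = (-1.500000, 0.124841, 0.000000, -0.001587)
  k2: at (p, q) = (0.300000, 0.037473), (dp/dtau, dq/dtau) = (-1.500000, 0.124682); Gamma_ppp = 0.000000, Gamma_ppq = 0.000000, Gamma_pqq = 0.000080, Gamma_qpp = 0.000000, Gamma_qpq = 0.000238, Gamma_qqq = 0.154738; k2 = (-1.500000, 0.124682, -0.000001, -0.002316)
  k3: at (p, q) = (0.300000, 0.037458), (dp/dtau, dq/dtau) = (-1.500000, 0.124609); Gamma_ppp = 0.000000, Gamma_ppq = 0.000000, Gamma_pqq = 0.000080, Gamma_qpp = 0.000000, Gamma_qpq = 0.000238, Gamma_qqq = 0.154671; k3 = (-1.500000, 0.124609, -0.000001, -0.002313)
  k4: at (p, q) = (0.150000, 0.049911), (dp/dtau, dq/dtau) = (-1.500000, 0.124378); Gamma_ppp = 0.000000, Gamma_ppq = 0.000001, Gamma_pqq = 0.000188, Gamma_qpp = 0.000000, Gamma_qpq = 0.000559, Gamma_qqq = 0.202664; k4 = (-1.500000, 0.124378, -0.000003, -0.002927)
  Y <- Y + (h/6)(k1 + 2k2 + 2k3 + k4): p = 0.1500, q = 0.0499, dp/dtau = -1.5000, dq/dtau = 0.1244
step 3:
  k1: at (p, q) = (0.150000, 0.049916), (dp/dtau, dq/dtau) = (-1.500000, 0.124382); Gamma_ppp = 0.000000, Gamma_ppq = 0.000001, Gamma_pqq = 0.000188, Gamma_qpp = 0.000000, Gamma_qpq = 0.000559, Gamma_qqq = 0.202684; k1 = (-1.500000, 0.124382, -0.000003, -0.002927)
  k2: at (p, q) = (0.000000, 0.062354), (dp/dtau, dq/dtau) = (-1.500001, 0.124089); Gamma_ppp = 0.000000, Gamma_ppq = 0.000002, Gamma_pqq = 0.000358, Gamma_qpp = 0.000000, Gamma_qpq = 0.001074, Gamma_qqq = 0.245598; k2 = (-1.500001, 0.124089, -0.000005, -0.003382)
  k3: at (p, q) = (0.000000, 0.062325), (dp/dtau, dq/dtau) = (-1.500001, 0.124044); Gamma_ppp = 0.000000, Gamma_ppq = 0.000002, Gamma_pqq = 0.000358, Gamma_qpp = 0.000000, Gamma_qpq = 0.001073, Gamma_qqq = 0.245486; k3 = (-1.500001, 0.124044, -0.000005, -0.003378)
  k4: at (p, q) = (-0.150000, 0.074725), (dp/dtau, dq/dtau) = (-1.500001, 0.123706); Gamma_ppp = 0.000000, Gamma_ppq = 0.000004, Gamma_pqq = 0.000597, Gamma_qpp = 0.000000, Gamma_qpq = 0.001814, Gamma_qqq = 0.281556; k4 = (-1.500001, 0.123706, -0.000008, -0.003635)
  Y <- Y + (h/6)(k1 + 2k2 + 2k3 + k4): p = -0.1500, q = 0.0747, dp/dtau = -1.5000, dq/dtau = 0.1237


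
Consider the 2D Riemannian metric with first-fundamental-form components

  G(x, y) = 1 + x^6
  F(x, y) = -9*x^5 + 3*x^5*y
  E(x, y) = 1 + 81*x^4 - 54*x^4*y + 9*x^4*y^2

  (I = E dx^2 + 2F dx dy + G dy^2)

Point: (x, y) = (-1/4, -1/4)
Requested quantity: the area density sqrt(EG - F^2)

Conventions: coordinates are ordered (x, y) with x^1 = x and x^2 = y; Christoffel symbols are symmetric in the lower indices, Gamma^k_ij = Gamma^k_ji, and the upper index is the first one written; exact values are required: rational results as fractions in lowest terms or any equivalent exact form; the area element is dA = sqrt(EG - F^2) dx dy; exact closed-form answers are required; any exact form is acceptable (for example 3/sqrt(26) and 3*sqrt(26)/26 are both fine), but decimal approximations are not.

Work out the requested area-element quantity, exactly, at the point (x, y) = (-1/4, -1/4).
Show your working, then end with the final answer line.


E = 5617/4096, F = 39/4096, G = 4097/4096; EG - F^2 = 2809/2048

Answer: sqrt(EG - F^2) = 53*sqrt(2)/64


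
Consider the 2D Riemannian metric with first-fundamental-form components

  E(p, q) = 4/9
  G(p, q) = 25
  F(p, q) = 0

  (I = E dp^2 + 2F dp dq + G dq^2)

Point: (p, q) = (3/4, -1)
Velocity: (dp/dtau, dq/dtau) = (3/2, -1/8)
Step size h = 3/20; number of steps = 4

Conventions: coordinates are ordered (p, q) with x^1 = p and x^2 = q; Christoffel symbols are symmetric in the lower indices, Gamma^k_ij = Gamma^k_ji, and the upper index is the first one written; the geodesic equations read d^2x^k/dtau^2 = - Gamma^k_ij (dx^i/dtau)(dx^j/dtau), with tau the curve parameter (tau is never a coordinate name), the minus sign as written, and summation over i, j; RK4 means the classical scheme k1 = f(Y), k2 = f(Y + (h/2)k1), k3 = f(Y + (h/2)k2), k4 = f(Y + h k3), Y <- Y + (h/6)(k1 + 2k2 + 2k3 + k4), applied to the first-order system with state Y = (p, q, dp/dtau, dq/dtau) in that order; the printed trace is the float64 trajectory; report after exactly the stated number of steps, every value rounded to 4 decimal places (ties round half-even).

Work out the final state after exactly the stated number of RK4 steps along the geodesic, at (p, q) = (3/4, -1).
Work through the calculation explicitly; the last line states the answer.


f(Y) = (dp/dtau, dq/dtau, -Gamma^p_ij Y'^i Y'^j, -Gamma^q_ij Y'^i Y'^j) with the Gammas evaluated at the stage position; h = 0.150000; intermediate values shown to 6 dp
step 0: p = 0.7500, q = -1.0000, dp/dtau = 1.5000, dq/dtau = -0.1250
step 1:
  k1: at (p, q) = (0.750000, -1.000000), (dp/dtau, dq/dtau) = (1.500000, -0.125000); Gamma_ppp = 0.000000, Gamma_ppq = 0.000000, Gamma_pqq = 0.000000, Gamma_qpp = 0.000000, Gamma_qpq = 0.000000, Gamma_qqq = 0.000000; k1 = (1.500000, -0.125000, 0.000000, 0.000000)
  k2: at (p, q) = (0.862500, -1.009375), (dp/dtau, dq/dtau) = (1.500000, -0.125000); Gamma_ppp = 0.000000, Gamma_ppq = 0.000000, Gamma_pqq = 0.000000, Gamma_qpp = 0.000000, Gamma_qpq = 0.000000, Gamma_qqq = 0.000000; k2 = (1.500000, -0.125000, 0.000000, 0.000000)
  k3: at (p, q) = (0.862500, -1.009375), (dp/dtau, dq/dtau) = (1.500000, -0.125000); Gamma_ppp = 0.000000, Gamma_ppq = 0.000000, Gamma_pqq = 0.000000, Gamma_qpp = 0.000000, Gamma_qpq = 0.000000, Gamma_qqq = 0.000000; k3 = (1.500000, -0.125000, 0.000000, 0.000000)
  k4: at (p, q) = (0.975000, -1.018750), (dp/dtau, dq/dtau) = (1.500000, -0.125000); Gamma_ppp = 0.000000, Gamma_ppq = 0.000000, Gamma_pqq = 0.000000, Gamma_qpp = 0.000000, Gamma_qpq = 0.000000, Gamma_qqq = 0.000000; k4 = (1.500000, -0.125000, 0.000000, 0.000000)
  Y <- Y + (h/6)(k1 + 2k2 + 2k3 + k4): p = 0.9750, q = -1.0188, dp/dtau = 1.5000, dq/dtau = -0.1250
step 2:
  k1: at (p, q) = (0.975000, -1.018750), (dp/dtau, dq/dtau) = (1.500000, -0.125000); Gamma_ppp = 0.000000, Gamma_ppq = 0.000000, Gamma_pqq = 0.000000, Gamma_qpp = 0.000000, Gamma_qpq = 0.000000, Gamma_qqq = 0.000000; k1 = (1.500000, -0.125000, 0.000000, 0.000000)
  k2: at (p, q) = (1.087500, -1.028125), (dp/dtau, dq/dtau) = (1.500000, -0.125000); Gamma_ppp = 0.000000, Gamma_ppq = 0.000000, Gamma_pqq = 0.000000, Gamma_qpp = 0.000000, Gamma_qpq = 0.000000, Gamma_qqq = 0.000000; k2 = (1.500000, -0.125000, 0.000000, 0.000000)
  k3: at (p, q) = (1.087500, -1.028125), (dp/dtau, dq/dtau) = (1.500000, -0.125000); Gamma_ppp = 0.000000, Gamma_ppq = 0.000000, Gamma_pqq = 0.000000, Gamma_qpp = 0.000000, Gamma_qpq = 0.000000, Gamma_qqq = 0.000000; k3 = (1.500000, -0.125000, 0.000000, 0.000000)
  k4: at (p, q) = (1.200000, -1.037500), (dp/dtau, dq/dtau) = (1.500000, -0.125000); Gamma_ppp = 0.000000, Gamma_ppq = 0.000000, Gamma_pqq = 0.000000, Gamma_qpp = 0.000000, Gamma_qpq = 0.000000, Gamma_qqq = 0.000000; k4 = (1.500000, -0.125000, 0.000000, 0.000000)
  Y <- Y + (h/6)(k1 + 2k2 + 2k3 + k4): p = 1.2000, q = -1.0375, dp/dtau = 1.5000, dq/dtau = -0.1250
step 3:
  k1: at (p, q) = (1.200000, -1.037500), (dp/dtau, dq/dtau) = (1.500000, -0.125000); Gamma_ppp = 0.000000, Gamma_ppq = 0.000000, Gamma_pqq = 0.000000, Gamma_qpp = 0.000000, Gamma_qpq = 0.000000, Gamma_qqq = 0.000000; k1 = (1.500000, -0.125000, 0.000000, 0.000000)
  k2: at (p, q) = (1.312500, -1.046875), (dp/dtau, dq/dtau) = (1.500000, -0.125000); Gamma_ppp = 0.000000, Gamma_ppq = 0.000000, Gamma_pqq = 0.000000, Gamma_qpp = 0.000000, Gamma_qpq = 0.000000, Gamma_qqq = 0.000000; k2 = (1.500000, -0.125000, 0.000000, 0.000000)
  k3: at (p, q) = (1.312500, -1.046875), (dp/dtau, dq/dtau) = (1.500000, -0.125000); Gamma_ppp = 0.000000, Gamma_ppq = 0.000000, Gamma_pqq = 0.000000, Gamma_qpp = 0.000000, Gamma_qpq = 0.000000, Gamma_qqq = 0.000000; k3 = (1.500000, -0.125000, 0.000000, 0.000000)
  k4: at (p, q) = (1.425000, -1.056250), (dp/dtau, dq/dtau) = (1.500000, -0.125000); Gamma_ppp = 0.000000, Gamma_ppq = 0.000000, Gamma_pqq = 0.000000, Gamma_qpp = 0.000000, Gamma_qpq = 0.000000, Gamma_qqq = 0.000000; k4 = (1.500000, -0.125000, 0.000000, 0.000000)
  Y <- Y + (h/6)(k1 + 2k2 + 2k3 + k4): p = 1.4250, q = -1.0563, dp/dtau = 1.5000, dq/dtau = -0.1250
step 4:
  k1: at (p, q) = (1.425000, -1.056250), (dp/dtau, dq/dtau) = (1.500000, -0.125000); Gamma_ppp = 0.000000, Gamma_ppq = 0.000000, Gamma_pqq = 0.000000, Gamma_qpp = 0.000000, Gamma_qpq = 0.000000, Gamma_qqq = 0.000000; k1 = (1.500000, -0.125000, 0.000000, 0.000000)
  k2: at (p, q) = (1.537500, -1.065625), (dp/dtau, dq/dtau) = (1.500000, -0.125000); Gamma_ppp = 0.000000, Gamma_ppq = 0.000000, Gamma_pqq = 0.000000, Gamma_qpp = 0.000000, Gamma_qpq = 0.000000, Gamma_qqq = 0.000000; k2 = (1.500000, -0.125000, 0.000000, 0.000000)
  k3: at (p, q) = (1.537500, -1.065625), (dp/dtau, dq/dtau) = (1.500000, -0.125000); Gamma_ppp = 0.000000, Gamma_ppq = 0.000000, Gamma_pqq = 0.000000, Gamma_qpp = 0.000000, Gamma_qpq = 0.000000, Gamma_qqq = 0.000000; k3 = (1.500000, -0.125000, 0.000000, 0.000000)
  k4: at (p, q) = (1.650000, -1.075000), (dp/dtau, dq/dtau) = (1.500000, -0.125000); Gamma_ppp = 0.000000, Gamma_ppq = 0.000000, Gamma_pqq = 0.000000, Gamma_qpp = 0.000000, Gamma_qpq = 0.000000, Gamma_qqq = 0.000000; k4 = (1.500000, -0.125000, 0.000000, 0.000000)
  Y <- Y + (h/6)(k1 + 2k2 + 2k3 + k4): p = 1.6500, q = -1.0750, dp/dtau = 1.5000, dq/dtau = -0.1250

Answer: p = 1.6500, q = -1.0750, dp/dtau = 1.5000, dq/dtau = -0.1250
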